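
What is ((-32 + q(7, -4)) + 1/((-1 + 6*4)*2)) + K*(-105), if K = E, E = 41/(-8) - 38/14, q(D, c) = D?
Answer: 146859/184 ≈ 798.15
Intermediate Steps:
E = -439/56 (E = 41*(-⅛) - 38*1/14 = -41/8 - 19/7 = -439/56 ≈ -7.8393)
K = -439/56 ≈ -7.8393
((-32 + q(7, -4)) + 1/((-1 + 6*4)*2)) + K*(-105) = ((-32 + 7) + 1/((-1 + 6*4)*2)) - 439/56*(-105) = (-25 + 1/((-1 + 24)*2)) + 6585/8 = (-25 + 1/(23*2)) + 6585/8 = (-25 + 1/46) + 6585/8 = -1149/46 + 6585/8 = 146859/184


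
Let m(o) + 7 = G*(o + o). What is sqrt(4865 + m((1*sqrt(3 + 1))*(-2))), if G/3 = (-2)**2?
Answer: sqrt(4762) ≈ 69.007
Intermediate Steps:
G = 12 (G = 3*(-2)**2 = 3*4 = 12)
m(o) = -7 + 24*o (m(o) = -7 + 12*(o + o) = -7 + 12*(2*o) = -7 + 24*o)
sqrt(4865 + m((1*sqrt(3 + 1))*(-2))) = sqrt(4865 + (-7 + 24*((1*sqrt(3 + 1))*(-2)))) = sqrt(4865 + (-7 + 24*((1*sqrt(4))*(-2)))) = sqrt(4865 + (-7 + 24*((1*2)*(-2)))) = sqrt(4865 + (-7 + 24*(2*(-2)))) = sqrt(4865 + (-7 + 24*(-4))) = sqrt(4865 + (-7 - 96)) = sqrt(4865 - 103) = sqrt(4762)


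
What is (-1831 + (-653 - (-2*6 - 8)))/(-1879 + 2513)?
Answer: -1232/317 ≈ -3.8864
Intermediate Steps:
(-1831 + (-653 - (-2*6 - 8)))/(-1879 + 2513) = (-1831 + (-653 - (-12 - 8)))/634 = (-1831 + (-653 - 1*(-20)))*(1/634) = (-1831 + (-653 + 20))*(1/634) = (-1831 - 633)*(1/634) = -2464*1/634 = -1232/317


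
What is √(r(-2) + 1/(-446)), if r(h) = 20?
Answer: 3*√441986/446 ≈ 4.4719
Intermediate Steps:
√(r(-2) + 1/(-446)) = √(20 + 1/(-446)) = √(20 - 1/446) = √(8919/446) = 3*√441986/446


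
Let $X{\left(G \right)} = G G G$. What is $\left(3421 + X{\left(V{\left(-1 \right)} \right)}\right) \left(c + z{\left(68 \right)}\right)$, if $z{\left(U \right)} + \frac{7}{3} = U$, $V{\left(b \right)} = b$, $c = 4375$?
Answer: $15187080$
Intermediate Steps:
$X{\left(G \right)} = G^{3}$ ($X{\left(G \right)} = G^{2} G = G^{3}$)
$z{\left(U \right)} = - \frac{7}{3} + U$
$\left(3421 + X{\left(V{\left(-1 \right)} \right)}\right) \left(c + z{\left(68 \right)}\right) = \left(3421 + \left(-1\right)^{3}\right) \left(4375 + \left(- \frac{7}{3} + 68\right)\right) = \left(3421 - 1\right) \left(4375 + \frac{197}{3}\right) = 3420 \cdot \frac{13322}{3} = 15187080$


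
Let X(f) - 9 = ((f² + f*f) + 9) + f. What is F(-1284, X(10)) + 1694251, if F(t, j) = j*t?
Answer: 1401499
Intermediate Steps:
X(f) = 18 + f + 2*f² (X(f) = 9 + (((f² + f*f) + 9) + f) = 9 + (((f² + f²) + 9) + f) = 9 + ((2*f² + 9) + f) = 9 + ((9 + 2*f²) + f) = 9 + (9 + f + 2*f²) = 18 + f + 2*f²)
F(-1284, X(10)) + 1694251 = (18 + 10 + 2*10²)*(-1284) + 1694251 = (18 + 10 + 2*100)*(-1284) + 1694251 = (18 + 10 + 200)*(-1284) + 1694251 = 228*(-1284) + 1694251 = -292752 + 1694251 = 1401499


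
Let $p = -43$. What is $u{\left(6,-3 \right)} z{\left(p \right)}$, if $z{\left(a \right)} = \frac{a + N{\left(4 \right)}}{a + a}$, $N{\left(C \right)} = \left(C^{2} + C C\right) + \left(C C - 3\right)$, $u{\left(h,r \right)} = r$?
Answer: $\frac{3}{43} \approx 0.069767$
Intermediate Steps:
$N{\left(C \right)} = -3 + 3 C^{2}$ ($N{\left(C \right)} = \left(C^{2} + C^{2}\right) + \left(C^{2} - 3\right) = 2 C^{2} + \left(-3 + C^{2}\right) = -3 + 3 C^{2}$)
$z{\left(a \right)} = \frac{45 + a}{2 a}$ ($z{\left(a \right)} = \frac{a - \left(3 - 3 \cdot 4^{2}\right)}{a + a} = \frac{a + \left(-3 + 3 \cdot 16\right)}{2 a} = \left(a + \left(-3 + 48\right)\right) \frac{1}{2 a} = \left(a + 45\right) \frac{1}{2 a} = \left(45 + a\right) \frac{1}{2 a} = \frac{45 + a}{2 a}$)
$u{\left(6,-3 \right)} z{\left(p \right)} = - 3 \frac{45 - 43}{2 \left(-43\right)} = - 3 \cdot \frac{1}{2} \left(- \frac{1}{43}\right) 2 = \left(-3\right) \left(- \frac{1}{43}\right) = \frac{3}{43}$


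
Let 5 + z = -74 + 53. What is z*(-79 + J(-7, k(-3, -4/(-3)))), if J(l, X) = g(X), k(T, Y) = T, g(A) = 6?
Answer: 1898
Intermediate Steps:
J(l, X) = 6
z = -26 (z = -5 + (-74 + 53) = -5 - 21 = -26)
z*(-79 + J(-7, k(-3, -4/(-3)))) = -26*(-79 + 6) = -26*(-73) = 1898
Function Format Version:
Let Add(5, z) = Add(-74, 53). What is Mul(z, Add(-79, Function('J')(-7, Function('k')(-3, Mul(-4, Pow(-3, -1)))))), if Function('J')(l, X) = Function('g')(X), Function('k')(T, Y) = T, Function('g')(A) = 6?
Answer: 1898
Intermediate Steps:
Function('J')(l, X) = 6
z = -26 (z = Add(-5, Add(-74, 53)) = Add(-5, -21) = -26)
Mul(z, Add(-79, Function('J')(-7, Function('k')(-3, Mul(-4, Pow(-3, -1)))))) = Mul(-26, Add(-79, 6)) = Mul(-26, -73) = 1898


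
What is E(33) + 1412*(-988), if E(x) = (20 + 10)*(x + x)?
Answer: -1393076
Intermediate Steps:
E(x) = 60*x (E(x) = 30*(2*x) = 60*x)
E(33) + 1412*(-988) = 60*33 + 1412*(-988) = 1980 - 1395056 = -1393076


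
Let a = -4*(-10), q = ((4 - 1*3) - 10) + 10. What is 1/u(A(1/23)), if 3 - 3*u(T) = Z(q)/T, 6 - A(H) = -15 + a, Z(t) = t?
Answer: 57/58 ≈ 0.98276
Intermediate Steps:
q = 1 (q = ((4 - 3) - 10) + 10 = (1 - 10) + 10 = -9 + 10 = 1)
a = 40
A(H) = -19 (A(H) = 6 - (-15 + 40) = 6 - 1*25 = 6 - 25 = -19)
u(T) = 1 - 1/(3*T)
1/u(A(1/23)) = 1/((-⅓ - 19)/(-19)) = 1/(-1/19*(-58/3)) = 1/(58/57) = 57/58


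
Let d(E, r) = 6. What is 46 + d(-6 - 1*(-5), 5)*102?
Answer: 658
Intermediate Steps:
46 + d(-6 - 1*(-5), 5)*102 = 46 + 6*102 = 46 + 612 = 658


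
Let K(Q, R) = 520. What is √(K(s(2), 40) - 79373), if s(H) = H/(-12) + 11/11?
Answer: I*√78853 ≈ 280.81*I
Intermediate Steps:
s(H) = 1 - H/12 (s(H) = H*(-1/12) + 11*(1/11) = -H/12 + 1 = 1 - H/12)
√(K(s(2), 40) - 79373) = √(520 - 79373) = √(-78853) = I*√78853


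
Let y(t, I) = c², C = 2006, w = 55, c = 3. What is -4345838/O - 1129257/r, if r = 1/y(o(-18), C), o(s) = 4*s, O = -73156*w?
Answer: -20446449287351/2011790 ≈ -1.0163e+7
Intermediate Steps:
O = -4023580 (O = -73156*55 = -4023580)
y(t, I) = 9 (y(t, I) = 3² = 9)
r = ⅑ (r = 1/9 = ⅑ ≈ 0.11111)
-4345838/O - 1129257/r = -4345838/(-4023580) - 1129257/⅑ = -4345838*(-1/4023580) - 1129257*9 = 2172919/2011790 - 10163313 = -20446449287351/2011790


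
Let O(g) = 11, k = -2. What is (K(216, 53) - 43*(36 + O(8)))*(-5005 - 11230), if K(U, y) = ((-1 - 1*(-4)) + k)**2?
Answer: 32794700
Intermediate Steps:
K(U, y) = 1 (K(U, y) = ((-1 - 1*(-4)) - 2)**2 = ((-1 + 4) - 2)**2 = (3 - 2)**2 = 1**2 = 1)
(K(216, 53) - 43*(36 + O(8)))*(-5005 - 11230) = (1 - 43*(36 + 11))*(-5005 - 11230) = (1 - 43*47)*(-16235) = (1 - 2021)*(-16235) = -2020*(-16235) = 32794700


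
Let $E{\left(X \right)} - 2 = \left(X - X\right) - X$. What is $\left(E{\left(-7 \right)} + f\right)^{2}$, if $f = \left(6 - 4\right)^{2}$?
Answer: $169$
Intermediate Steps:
$E{\left(X \right)} = 2 - X$ ($E{\left(X \right)} = 2 + \left(\left(X - X\right) - X\right) = 2 + \left(0 - X\right) = 2 - X$)
$f = 4$ ($f = 2^{2} = 4$)
$\left(E{\left(-7 \right)} + f\right)^{2} = \left(\left(2 - -7\right) + 4\right)^{2} = \left(\left(2 + 7\right) + 4\right)^{2} = \left(9 + 4\right)^{2} = 13^{2} = 169$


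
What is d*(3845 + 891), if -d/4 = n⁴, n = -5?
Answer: -11840000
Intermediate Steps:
d = -2500 (d = -4*(-5)⁴ = -4*625 = -2500)
d*(3845 + 891) = -2500*(3845 + 891) = -2500*4736 = -11840000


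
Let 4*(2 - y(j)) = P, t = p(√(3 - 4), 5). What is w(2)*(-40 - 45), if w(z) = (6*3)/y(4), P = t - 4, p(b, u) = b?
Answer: -14688/29 - 1224*I/29 ≈ -506.48 - 42.207*I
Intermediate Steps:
t = I (t = √(3 - 4) = √(-1) = I ≈ 1.0*I)
P = -4 + I (P = I - 4 = -4 + I ≈ -4.0 + 1.0*I)
y(j) = 3 - I/4 (y(j) = 2 - (-4 + I)/4 = 2 + (1 - I/4) = 3 - I/4)
w(z) = 288*(3 + I/4)/145 (w(z) = (6*3)/(3 - I/4) = 18*(16*(3 + I/4)/145) = 288*(3 + I/4)/145)
w(2)*(-40 - 45) = (864/145 + 72*I/145)*(-40 - 45) = (864/145 + 72*I/145)*(-85) = -14688/29 - 1224*I/29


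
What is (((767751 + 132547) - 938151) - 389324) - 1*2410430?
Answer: -2837607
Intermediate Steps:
(((767751 + 132547) - 938151) - 389324) - 1*2410430 = ((900298 - 938151) - 389324) - 2410430 = (-37853 - 389324) - 2410430 = -427177 - 2410430 = -2837607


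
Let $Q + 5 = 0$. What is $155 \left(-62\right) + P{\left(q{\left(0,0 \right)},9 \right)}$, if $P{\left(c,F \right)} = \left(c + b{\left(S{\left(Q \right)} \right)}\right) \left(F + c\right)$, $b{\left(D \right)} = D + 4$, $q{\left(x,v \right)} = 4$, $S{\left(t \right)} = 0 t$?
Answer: $-9506$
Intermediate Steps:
$Q = -5$ ($Q = -5 + 0 = -5$)
$S{\left(t \right)} = 0$
$b{\left(D \right)} = 4 + D$
$P{\left(c,F \right)} = \left(4 + c\right) \left(F + c\right)$ ($P{\left(c,F \right)} = \left(c + \left(4 + 0\right)\right) \left(F + c\right) = \left(c + 4\right) \left(F + c\right) = \left(4 + c\right) \left(F + c\right)$)
$155 \left(-62\right) + P{\left(q{\left(0,0 \right)},9 \right)} = 155 \left(-62\right) + \left(4^{2} + 4 \cdot 9 + 4 \cdot 4 + 9 \cdot 4\right) = -9610 + \left(16 + 36 + 16 + 36\right) = -9610 + 104 = -9506$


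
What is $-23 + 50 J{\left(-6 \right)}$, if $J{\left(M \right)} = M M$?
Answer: $1777$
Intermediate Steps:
$J{\left(M \right)} = M^{2}$
$-23 + 50 J{\left(-6 \right)} = -23 + 50 \left(-6\right)^{2} = -23 + 50 \cdot 36 = -23 + 1800 = 1777$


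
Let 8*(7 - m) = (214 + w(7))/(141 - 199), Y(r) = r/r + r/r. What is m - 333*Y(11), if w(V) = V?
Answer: -305555/464 ≈ -658.52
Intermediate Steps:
Y(r) = 2 (Y(r) = 1 + 1 = 2)
m = 3469/464 (m = 7 - (214 + 7)/(8*(141 - 199)) = 7 - 221/(8*(-58)) = 7 - 221*(-1)/(8*58) = 7 - ⅛*(-221/58) = 7 + 221/464 = 3469/464 ≈ 7.4763)
m - 333*Y(11) = 3469/464 - 333*2 = 3469/464 - 666 = -305555/464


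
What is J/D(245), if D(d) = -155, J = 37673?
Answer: -37673/155 ≈ -243.05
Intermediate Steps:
J/D(245) = 37673/(-155) = 37673*(-1/155) = -37673/155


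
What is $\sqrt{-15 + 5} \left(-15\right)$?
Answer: $- 15 i \sqrt{10} \approx - 47.434 i$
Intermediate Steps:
$\sqrt{-15 + 5} \left(-15\right) = \sqrt{-10} \left(-15\right) = i \sqrt{10} \left(-15\right) = - 15 i \sqrt{10}$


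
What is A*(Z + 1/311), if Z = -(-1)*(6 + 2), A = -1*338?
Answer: -841282/311 ≈ -2705.1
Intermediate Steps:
A = -338
Z = 8 (Z = -(-1)*8 = -1*(-8) = 8)
A*(Z + 1/311) = -338*(8 + 1/311) = -338*2489/311 = -841282/311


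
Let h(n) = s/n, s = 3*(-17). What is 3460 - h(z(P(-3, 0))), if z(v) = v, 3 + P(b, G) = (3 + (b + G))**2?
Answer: 3443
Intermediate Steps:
P(b, G) = -3 + (3 + G + b)**2 (P(b, G) = -3 + (3 + (b + G))**2 = -3 + (3 + (G + b))**2 = -3 + (3 + G + b)**2)
s = -51
h(n) = -51/n
3460 - h(z(P(-3, 0))) = 3460 - (-51)/(-3 + (3 + 0 - 3)**2) = 3460 - (-51)/(-3 + 0**2) = 3460 - (-51)/(-3 + 0) = 3460 - (-51)/(-3) = 3460 - (-51)*(-1)/3 = 3460 - 1*17 = 3460 - 17 = 3443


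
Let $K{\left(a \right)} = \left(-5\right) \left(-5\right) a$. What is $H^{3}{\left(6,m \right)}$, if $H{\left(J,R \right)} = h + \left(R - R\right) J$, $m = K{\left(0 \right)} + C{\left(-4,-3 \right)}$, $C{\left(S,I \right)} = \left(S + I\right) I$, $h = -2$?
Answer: $-8$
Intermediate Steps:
$C{\left(S,I \right)} = I \left(I + S\right)$ ($C{\left(S,I \right)} = \left(I + S\right) I = I \left(I + S\right)$)
$K{\left(a \right)} = 25 a$
$m = 21$ ($m = 25 \cdot 0 - 3 \left(-3 - 4\right) = 0 - -21 = 0 + 21 = 21$)
$H{\left(J,R \right)} = -2$ ($H{\left(J,R \right)} = -2 + \left(R - R\right) J = -2 + 0 J = -2 + 0 = -2$)
$H^{3}{\left(6,m \right)} = \left(-2\right)^{3} = -8$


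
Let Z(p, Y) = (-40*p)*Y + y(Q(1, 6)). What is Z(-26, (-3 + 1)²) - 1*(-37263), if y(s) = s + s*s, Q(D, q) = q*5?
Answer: 42353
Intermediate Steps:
Q(D, q) = 5*q
y(s) = s + s²
Z(p, Y) = 930 - 40*Y*p (Z(p, Y) = (-40*p)*Y + (5*6)*(1 + 5*6) = -40*Y*p + 30*(1 + 30) = -40*Y*p + 30*31 = -40*Y*p + 930 = 930 - 40*Y*p)
Z(-26, (-3 + 1)²) - 1*(-37263) = (930 - 40*(-3 + 1)²*(-26)) - 1*(-37263) = (930 - 40*(-2)²*(-26)) + 37263 = (930 - 40*4*(-26)) + 37263 = (930 + 4160) + 37263 = 5090 + 37263 = 42353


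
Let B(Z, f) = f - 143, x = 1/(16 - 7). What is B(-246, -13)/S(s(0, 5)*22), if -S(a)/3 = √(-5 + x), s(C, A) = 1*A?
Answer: -78*I*√11/11 ≈ -23.518*I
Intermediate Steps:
s(C, A) = A
x = ⅑ (x = 1/9 = ⅑ ≈ 0.11111)
S(a) = -2*I*√11 (S(a) = -3*√(-5 + ⅑) = -2*I*√11)
B(Z, f) = -143 + f
B(-246, -13)/S(s(0, 5)*22) = (-143 - 13)/((-2*I*√11)) = -78*I*√11/11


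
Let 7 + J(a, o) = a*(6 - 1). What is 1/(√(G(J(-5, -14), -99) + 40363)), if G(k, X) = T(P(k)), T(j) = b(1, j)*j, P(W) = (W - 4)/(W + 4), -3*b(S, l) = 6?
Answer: √1977661/282523 ≈ 0.0049776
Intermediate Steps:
b(S, l) = -2 (b(S, l) = -⅓*6 = -2)
J(a, o) = -7 + 5*a (J(a, o) = -7 + a*(6 - 1) = -7 + a*5 = -7 + 5*a)
P(W) = (-4 + W)/(4 + W)
T(j) = -2*j
G(k, X) = -2*(-4 + k)/(4 + k)
1/(√(G(J(-5, -14), -99) + 40363)) = 1/(√(2*(4 - (-7 + 5*(-5)))/(4 + (-7 + 5*(-5))) + 40363)) = 1/(√(2*(4 - (-7 - 25))/(4 + (-7 - 25)) + 40363)) = 1/(√(2*(4 - 1*(-32))/(4 - 32) + 40363)) = 1/(√(2*(4 + 32)/(-28) + 40363)) = 1/(√(2*(-1/28)*36 + 40363)) = 1/(√(-18/7 + 40363)) = 1/(√(282523/7)) = 1/(√1977661/7) = √1977661/282523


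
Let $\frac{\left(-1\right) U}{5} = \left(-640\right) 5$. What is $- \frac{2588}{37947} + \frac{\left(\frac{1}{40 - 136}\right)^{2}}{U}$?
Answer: $- \frac{127205363351}{1865170944000} \approx -0.0682$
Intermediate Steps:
$U = 16000$ ($U = - 5 \left(\left(-640\right) 5\right) = \left(-5\right) \left(-3200\right) = 16000$)
$- \frac{2588}{37947} + \frac{\left(\frac{1}{40 - 136}\right)^{2}}{U} = - \frac{2588}{37947} + \frac{\left(\frac{1}{40 - 136}\right)^{2}}{16000} = \left(-2588\right) \frac{1}{37947} + \left(\frac{1}{-96}\right)^{2} \cdot \frac{1}{16000} = - \frac{2588}{37947} + \left(- \frac{1}{96}\right)^{2} \cdot \frac{1}{16000} = - \frac{2588}{37947} + \frac{1}{9216} \cdot \frac{1}{16000} = - \frac{2588}{37947} + \frac{1}{147456000} = - \frac{127205363351}{1865170944000}$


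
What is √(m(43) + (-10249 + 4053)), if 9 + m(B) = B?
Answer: I*√6162 ≈ 78.498*I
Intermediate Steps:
m(B) = -9 + B
√(m(43) + (-10249 + 4053)) = √((-9 + 43) + (-10249 + 4053)) = √(34 - 6196) = √(-6162) = I*√6162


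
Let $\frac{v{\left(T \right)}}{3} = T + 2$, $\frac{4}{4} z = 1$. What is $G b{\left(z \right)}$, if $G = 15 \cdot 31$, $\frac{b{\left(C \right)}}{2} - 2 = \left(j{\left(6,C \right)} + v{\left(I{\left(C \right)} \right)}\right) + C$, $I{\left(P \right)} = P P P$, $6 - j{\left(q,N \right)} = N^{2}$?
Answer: $15810$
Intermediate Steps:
$j{\left(q,N \right)} = 6 - N^{2}$
$I{\left(P \right)} = P^{3}$ ($I{\left(P \right)} = P^{2} P = P^{3}$)
$z = 1$
$v{\left(T \right)} = 6 + 3 T$ ($v{\left(T \right)} = 3 \left(T + 2\right) = 3 \left(2 + T\right) = 6 + 3 T$)
$b{\left(C \right)} = 28 - 2 C^{2} + 2 C + 6 C^{3}$ ($b{\left(C \right)} = 4 + 2 \left(\left(\left(6 - C^{2}\right) + \left(6 + 3 C^{3}\right)\right) + C\right) = 4 + 2 \left(\left(12 - C^{2} + 3 C^{3}\right) + C\right) = 4 + 2 \left(12 + C - C^{2} + 3 C^{3}\right) = 4 + \left(24 - 2 C^{2} + 2 C + 6 C^{3}\right) = 28 - 2 C^{2} + 2 C + 6 C^{3}$)
$G = 465$
$G b{\left(z \right)} = 465 \left(28 - 2 \cdot 1^{2} + 2 \cdot 1 + 6 \cdot 1^{3}\right) = 465 \left(28 - 2 + 2 + 6 \cdot 1\right) = 465 \left(28 - 2 + 2 + 6\right) = 465 \cdot 34 = 15810$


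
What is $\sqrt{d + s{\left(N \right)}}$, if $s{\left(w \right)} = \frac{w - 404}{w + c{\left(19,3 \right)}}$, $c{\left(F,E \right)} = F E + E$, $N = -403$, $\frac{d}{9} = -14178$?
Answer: $\frac{i \sqrt{306366753}}{49} \approx 357.21 i$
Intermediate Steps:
$d = -127602$ ($d = 9 \left(-14178\right) = -127602$)
$c{\left(F,E \right)} = E + E F$ ($c{\left(F,E \right)} = E F + E = E + E F$)
$s{\left(w \right)} = \frac{-404 + w}{60 + w}$ ($s{\left(w \right)} = \frac{w - 404}{w + 3 \left(1 + 19\right)} = \frac{-404 + w}{w + 3 \cdot 20} = \frac{-404 + w}{w + 60} = \frac{-404 + w}{60 + w}$)
$\sqrt{d + s{\left(N \right)}} = \sqrt{-127602 + \frac{-404 - 403}{60 - 403}} = \sqrt{-127602 + \frac{1}{-343} \left(-807\right)} = \sqrt{-127602 - - \frac{807}{343}} = \sqrt{-127602 + \frac{807}{343}} = \sqrt{- \frac{43766679}{343}} = \frac{i \sqrt{306366753}}{49}$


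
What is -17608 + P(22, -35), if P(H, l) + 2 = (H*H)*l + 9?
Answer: -34541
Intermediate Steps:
P(H, l) = 7 + l*H² (P(H, l) = -2 + ((H*H)*l + 9) = -2 + (H²*l + 9) = -2 + (l*H² + 9) = -2 + (9 + l*H²) = 7 + l*H²)
-17608 + P(22, -35) = -17608 + (7 - 35*22²) = -17608 + (7 - 35*484) = -17608 + (7 - 16940) = -17608 - 16933 = -34541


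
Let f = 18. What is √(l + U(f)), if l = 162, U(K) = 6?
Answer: 2*√42 ≈ 12.961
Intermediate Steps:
√(l + U(f)) = √(162 + 6) = √168 = 2*√42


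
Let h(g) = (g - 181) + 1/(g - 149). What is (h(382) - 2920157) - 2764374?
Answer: -1324448889/233 ≈ -5.6843e+6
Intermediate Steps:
h(g) = -181 + g + 1/(-149 + g) (h(g) = (-181 + g) + 1/(-149 + g) = -181 + g + 1/(-149 + g))
(h(382) - 2920157) - 2764374 = ((26970 + 382² - 330*382)/(-149 + 382) - 2920157) - 2764374 = ((26970 + 145924 - 126060)/233 - 2920157) - 2764374 = ((1/233)*46834 - 2920157) - 2764374 = (46834/233 - 2920157) - 2764374 = -680349747/233 - 2764374 = -1324448889/233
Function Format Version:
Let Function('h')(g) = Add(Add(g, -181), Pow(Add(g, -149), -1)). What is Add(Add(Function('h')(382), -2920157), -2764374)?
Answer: Rational(-1324448889, 233) ≈ -5.6843e+6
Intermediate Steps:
Function('h')(g) = Add(-181, g, Pow(Add(-149, g), -1)) (Function('h')(g) = Add(Add(-181, g), Pow(Add(-149, g), -1)) = Add(-181, g, Pow(Add(-149, g), -1)))
Add(Add(Function('h')(382), -2920157), -2764374) = Add(Add(Mul(Pow(Add(-149, 382), -1), Add(26970, Pow(382, 2), Mul(-330, 382))), -2920157), -2764374) = Add(Add(Mul(Pow(233, -1), Add(26970, 145924, -126060)), -2920157), -2764374) = Add(Add(Mul(Rational(1, 233), 46834), -2920157), -2764374) = Add(Add(Rational(46834, 233), -2920157), -2764374) = Add(Rational(-680349747, 233), -2764374) = Rational(-1324448889, 233)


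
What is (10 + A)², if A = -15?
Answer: 25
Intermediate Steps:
(10 + A)² = (10 - 15)² = (-5)² = 25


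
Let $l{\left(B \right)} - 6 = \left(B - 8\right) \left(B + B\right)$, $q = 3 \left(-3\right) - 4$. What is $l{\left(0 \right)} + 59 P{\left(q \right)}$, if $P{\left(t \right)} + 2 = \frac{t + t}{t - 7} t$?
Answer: $- \frac{11091}{10} \approx -1109.1$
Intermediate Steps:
$q = -13$ ($q = -9 - 4 = -13$)
$l{\left(B \right)} = 6 + 2 B \left(-8 + B\right)$ ($l{\left(B \right)} = 6 + \left(B - 8\right) \left(B + B\right) = 6 + \left(-8 + B\right) 2 B = 6 + 2 B \left(-8 + B\right)$)
$P{\left(t \right)} = -2 + \frac{2 t^{2}}{-7 + t}$ ($P{\left(t \right)} = -2 + \frac{t + t}{t - 7} t = -2 + \frac{2 t}{-7 + t} t = -2 + \frac{2 t^{2}}{-7 + t}$)
$l{\left(0 \right)} + 59 P{\left(q \right)} = \left(6 - 0 + 2 \cdot 0^{2}\right) + 59 \frac{2 \left(7 + \left(-13\right)^{2} - -13\right)}{-7 - 13} = \left(6 + 0 + 2 \cdot 0\right) + 59 \frac{2 \left(7 + 169 + 13\right)}{-20} = \left(6 + 0 + 0\right) + 59 \cdot 2 \left(- \frac{1}{20}\right) 189 = 6 + 59 \left(- \frac{189}{10}\right) = 6 - \frac{11151}{10} = - \frac{11091}{10}$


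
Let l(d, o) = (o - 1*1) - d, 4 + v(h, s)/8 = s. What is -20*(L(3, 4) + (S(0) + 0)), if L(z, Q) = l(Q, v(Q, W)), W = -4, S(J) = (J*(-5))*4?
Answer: 1380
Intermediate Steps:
S(J) = -20*J (S(J) = -5*J*4 = -20*J)
v(h, s) = -32 + 8*s
l(d, o) = -1 + o - d (l(d, o) = (o - 1) - d = (-1 + o) - d = -1 + o - d)
L(z, Q) = -65 - Q (L(z, Q) = -1 + (-32 + 8*(-4)) - Q = -1 + (-32 - 32) - Q = -1 - 64 - Q = -65 - Q)
-20*(L(3, 4) + (S(0) + 0)) = -20*((-65 - 1*4) + (-20*0 + 0)) = -20*((-65 - 4) + (0 + 0)) = -20*(-69 + 0) = -20*(-69) = 1380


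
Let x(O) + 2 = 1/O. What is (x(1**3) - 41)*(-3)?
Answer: 126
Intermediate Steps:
x(O) = -2 + 1/O
(x(1**3) - 41)*(-3) = ((-2 + 1/(1**3)) - 41)*(-3) = ((-2 + 1/1) - 41)*(-3) = ((-2 + 1) - 41)*(-3) = (-1 - 41)*(-3) = -42*(-3) = 126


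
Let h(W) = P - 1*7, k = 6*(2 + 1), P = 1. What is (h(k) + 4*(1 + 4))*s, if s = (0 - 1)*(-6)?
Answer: 84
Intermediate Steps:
s = 6 (s = -1*(-6) = 6)
k = 18 (k = 6*3 = 18)
h(W) = -6 (h(W) = 1 - 1*7 = 1 - 7 = -6)
(h(k) + 4*(1 + 4))*s = (-6 + 4*(1 + 4))*6 = (-6 + 4*5)*6 = (-6 + 20)*6 = 14*6 = 84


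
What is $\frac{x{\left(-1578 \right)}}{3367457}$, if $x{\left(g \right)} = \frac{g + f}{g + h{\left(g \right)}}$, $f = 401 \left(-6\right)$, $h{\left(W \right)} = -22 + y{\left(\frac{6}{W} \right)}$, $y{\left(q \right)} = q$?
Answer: $\frac{349264}{472343091019} \approx 7.3943 \cdot 10^{-7}$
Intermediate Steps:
$h{\left(W \right)} = -22 + \frac{6}{W}$
$f = -2406$
$x{\left(g \right)} = \frac{-2406 + g}{-22 + g + \frac{6}{g}}$ ($x{\left(g \right)} = \frac{g - 2406}{g - \left(22 - \frac{6}{g}\right)} = \frac{-2406 + g}{-22 + g + \frac{6}{g}}$)
$\frac{x{\left(-1578 \right)}}{3367457} = \frac{\left(-1578\right) \frac{1}{6 - 1578 \left(-22 - 1578\right)} \left(-2406 - 1578\right)}{3367457} = \left(-1578\right) \frac{1}{6 - -2524800} \left(-3984\right) \frac{1}{3367457} = \left(-1578\right) \frac{1}{6 + 2524800} \left(-3984\right) \frac{1}{3367457} = \left(-1578\right) \frac{1}{2524806} \left(-3984\right) \frac{1}{3367457} = \frac{349264}{140267} \cdot \frac{1}{3367457} = \frac{349264}{472343091019}$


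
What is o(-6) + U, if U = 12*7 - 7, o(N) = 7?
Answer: 84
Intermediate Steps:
U = 77 (U = 84 - 7 = 77)
o(-6) + U = 7 + 77 = 84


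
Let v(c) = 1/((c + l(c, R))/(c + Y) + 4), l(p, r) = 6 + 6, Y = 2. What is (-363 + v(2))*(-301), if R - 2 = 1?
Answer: 1638343/15 ≈ 1.0922e+5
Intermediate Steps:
R = 3 (R = 2 + 1 = 3)
l(p, r) = 12
v(c) = 1/(4 + (12 + c)/(2 + c)) (v(c) = 1/((c + 12)/(c + 2) + 4) = 1/((12 + c)/(2 + c) + 4) = 1/(4 + (12 + c)/(2 + c)))
(-363 + v(2))*(-301) = (-363 + (2 + 2)/(5*(4 + 2)))*(-301) = (-363 + (⅕)*4/6)*(-301) = (-363 + (⅕)*(⅙)*4)*(-301) = (-363 + 2/15)*(-301) = -5443/15*(-301) = 1638343/15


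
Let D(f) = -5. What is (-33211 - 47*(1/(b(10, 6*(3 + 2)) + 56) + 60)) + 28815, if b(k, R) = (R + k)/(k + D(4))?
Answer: -461871/64 ≈ -7216.7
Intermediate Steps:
b(k, R) = (R + k)/(-5 + k) (b(k, R) = (R + k)/(k - 5) = (R + k)/(-5 + k))
(-33211 - 47*(1/(b(10, 6*(3 + 2)) + 56) + 60)) + 28815 = (-33211 - 47*(1/((6*(3 + 2) + 10)/(-5 + 10) + 56) + 60)) + 28815 = (-33211 - 47*(1/((6*5 + 10)/5 + 56) + 60)) + 28815 = (-33211 - 47*(1/((30 + 10)/5 + 56) + 60)) + 28815 = (-33211 - 47*(1/((1/5)*40 + 56) + 60)) + 28815 = (-33211 - 47*(1/(8 + 56) + 60)) + 28815 = (-33211 - 47*(1/64 + 60)) + 28815 = (-33211 - 47*3841/64) + 28815 = (-33211 - 180527/64) + 28815 = -2306031/64 + 28815 = -461871/64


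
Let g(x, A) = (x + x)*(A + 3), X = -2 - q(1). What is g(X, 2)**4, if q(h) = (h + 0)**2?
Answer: 810000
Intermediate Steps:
q(h) = h**2
X = -3 (X = -2 - 1*1**2 = -2 - 1*1 = -2 - 1 = -3)
g(x, A) = 2*x*(3 + A) (g(x, A) = (2*x)*(3 + A) = 2*x*(3 + A))
g(X, 2)**4 = (2*(-3)*(3 + 2))**4 = (2*(-3)*5)**4 = (-30)**4 = 810000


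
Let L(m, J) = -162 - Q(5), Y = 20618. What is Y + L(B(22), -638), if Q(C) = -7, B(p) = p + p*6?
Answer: 20463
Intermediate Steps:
B(p) = 7*p (B(p) = p + 6*p = 7*p)
L(m, J) = -155 (L(m, J) = -162 - 1*(-7) = -162 + 7 = -155)
Y + L(B(22), -638) = 20618 - 155 = 20463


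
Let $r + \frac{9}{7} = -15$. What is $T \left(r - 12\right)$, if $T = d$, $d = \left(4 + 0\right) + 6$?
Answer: $- \frac{1980}{7} \approx -282.86$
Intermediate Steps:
$r = - \frac{114}{7}$ ($r = - \frac{9}{7} - 15 = - \frac{114}{7} \approx -16.286$)
$d = 10$ ($d = 4 + 6 = 10$)
$T = 10$
$T \left(r - 12\right) = 10 \left(- \frac{114}{7} - 12\right) = 10 \left(- \frac{198}{7}\right) = - \frac{1980}{7}$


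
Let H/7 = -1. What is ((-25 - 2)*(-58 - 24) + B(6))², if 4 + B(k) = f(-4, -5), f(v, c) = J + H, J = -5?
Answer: 4831204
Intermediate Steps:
H = -7 (H = 7*(-1) = -7)
f(v, c) = -12 (f(v, c) = -5 - 7 = -12)
B(k) = -16 (B(k) = -4 - 12 = -16)
((-25 - 2)*(-58 - 24) + B(6))² = ((-25 - 2)*(-58 - 24) - 16)² = (-27*(-82) - 16)² = (2214 - 16)² = 2198² = 4831204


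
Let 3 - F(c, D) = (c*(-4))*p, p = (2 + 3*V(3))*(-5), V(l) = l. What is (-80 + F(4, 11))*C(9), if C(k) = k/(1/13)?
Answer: -111969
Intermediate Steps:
C(k) = 13*k (C(k) = k/(1/13) = k*13 = 13*k)
p = -55 (p = (2 + 3*3)*(-5) = (2 + 9)*(-5) = 11*(-5) = -55)
F(c, D) = 3 - 220*c (F(c, D) = 3 - c*(-4)*(-55) = 3 - (-4*c)*(-55) = 3 - 220*c)
(-80 + F(4, 11))*C(9) = (-80 + (3 - 220*4))*(13*9) = (-80 + (3 - 880))*117 = (-80 - 877)*117 = -957*117 = -111969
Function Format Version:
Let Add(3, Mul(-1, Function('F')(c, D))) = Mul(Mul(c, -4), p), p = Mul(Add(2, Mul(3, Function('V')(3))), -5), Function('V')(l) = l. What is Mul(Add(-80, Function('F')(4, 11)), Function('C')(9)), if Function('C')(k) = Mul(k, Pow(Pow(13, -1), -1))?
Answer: -111969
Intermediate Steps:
Function('C')(k) = Mul(13, k) (Function('C')(k) = Mul(k, Pow(Rational(1, 13), -1)) = Mul(k, 13) = Mul(13, k))
p = -55 (p = Mul(Add(2, Mul(3, 3)), -5) = Mul(Add(2, 9), -5) = Mul(11, -5) = -55)
Function('F')(c, D) = Add(3, Mul(-220, c)) (Function('F')(c, D) = Add(3, Mul(-1, Mul(Mul(c, -4), -55))) = Add(3, Mul(-1, Mul(Mul(-4, c), -55))) = Add(3, Mul(-1, Mul(220, c))) = Add(3, Mul(-220, c)))
Mul(Add(-80, Function('F')(4, 11)), Function('C')(9)) = Mul(Add(-80, Add(3, Mul(-220, 4))), Mul(13, 9)) = Mul(Add(-80, Add(3, -880)), 117) = Mul(Add(-80, -877), 117) = Mul(-957, 117) = -111969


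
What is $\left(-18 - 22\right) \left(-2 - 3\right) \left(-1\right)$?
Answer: $-200$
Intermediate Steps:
$\left(-18 - 22\right) \left(-2 - 3\right) \left(-1\right) = - 40 \left(\left(-5\right) \left(-1\right)\right) = \left(-40\right) 5 = -200$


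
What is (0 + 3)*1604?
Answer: 4812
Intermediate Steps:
(0 + 3)*1604 = 3*1604 = 4812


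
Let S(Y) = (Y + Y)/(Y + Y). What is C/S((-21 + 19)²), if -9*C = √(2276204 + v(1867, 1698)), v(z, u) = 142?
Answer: -√2276346/9 ≈ -167.64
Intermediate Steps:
S(Y) = 1 (S(Y) = (2*Y)/((2*Y)) = (2*Y)*(1/(2*Y)) = 1)
C = -√2276346/9 (C = -√(2276204 + 142)/9 = -√2276346/9 ≈ -167.64)
C/S((-21 + 19)²) = -√2276346/9/1 = -√2276346/9*1 = -√2276346/9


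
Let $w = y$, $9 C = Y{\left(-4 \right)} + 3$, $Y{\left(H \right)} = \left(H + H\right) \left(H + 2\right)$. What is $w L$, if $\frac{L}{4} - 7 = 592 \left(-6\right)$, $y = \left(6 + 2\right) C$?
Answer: $- \frac{2155360}{9} \approx -2.3948 \cdot 10^{5}$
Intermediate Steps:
$Y{\left(H \right)} = 2 H \left(2 + H\right)$
$C = \frac{19}{9}$ ($C = \frac{2 \left(-4\right) \left(2 - 4\right) + 3}{9} = \frac{2 \left(-4\right) \left(-2\right) + 3}{9} = \frac{16 + 3}{9} = \frac{1}{9} \cdot 19 = \frac{19}{9} \approx 2.1111$)
$y = \frac{152}{9}$ ($y = \left(6 + 2\right) \frac{19}{9} = 8 \cdot \frac{19}{9} = \frac{152}{9} \approx 16.889$)
$w = \frac{152}{9} \approx 16.889$
$L = -14180$ ($L = 28 + 4 \cdot 592 \left(-6\right) = 28 + 4 \left(-3552\right) = 28 - 14208 = -14180$)
$w L = \frac{152}{9} \left(-14180\right) = - \frac{2155360}{9}$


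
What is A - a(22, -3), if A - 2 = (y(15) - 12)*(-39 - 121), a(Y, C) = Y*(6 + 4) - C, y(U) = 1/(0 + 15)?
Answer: 5065/3 ≈ 1688.3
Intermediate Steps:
y(U) = 1/15
a(Y, C) = -C + 10*Y (a(Y, C) = Y*10 - C = 10*Y - C = -C + 10*Y)
A = 5734/3 (A = 2 + (1/15 - 12)*(-39 - 121) = 2 - 179/15*(-160) = 2 + 5728/3 = 5734/3 ≈ 1911.3)
A - a(22, -3) = 5734/3 - (-1*(-3) + 10*22) = 5734/3 - (3 + 220) = 5734/3 - 1*223 = 5734/3 - 223 = 5065/3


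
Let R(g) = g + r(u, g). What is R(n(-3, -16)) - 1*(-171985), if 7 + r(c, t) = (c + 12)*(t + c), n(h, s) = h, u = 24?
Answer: 172731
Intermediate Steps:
r(c, t) = -7 + (12 + c)*(c + t) (r(c, t) = -7 + (c + 12)*(t + c) = -7 + (12 + c)*(c + t))
R(g) = 857 + 37*g (R(g) = g + (-7 + 24² + 12*24 + 12*g + 24*g) = g + (-7 + 576 + 288 + 12*g + 24*g) = g + (857 + 36*g) = 857 + 37*g)
R(n(-3, -16)) - 1*(-171985) = (857 + 37*(-3)) - 1*(-171985) = (857 - 111) + 171985 = 746 + 171985 = 172731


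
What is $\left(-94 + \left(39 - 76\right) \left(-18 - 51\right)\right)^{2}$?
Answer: $6046681$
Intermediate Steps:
$\left(-94 + \left(39 - 76\right) \left(-18 - 51\right)\right)^{2} = \left(-94 - -2553\right)^{2} = \left(-94 + 2553\right)^{2} = 2459^{2} = 6046681$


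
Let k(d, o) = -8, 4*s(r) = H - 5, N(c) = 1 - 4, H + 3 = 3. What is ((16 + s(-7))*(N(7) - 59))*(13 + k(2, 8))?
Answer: -9145/2 ≈ -4572.5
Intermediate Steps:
H = 0 (H = -3 + 3 = 0)
N(c) = -3
s(r) = -5/4 (s(r) = (0 - 5)/4 = (1/4)*(-5) = -5/4)
((16 + s(-7))*(N(7) - 59))*(13 + k(2, 8)) = ((16 - 5/4)*(-3 - 59))*(13 - 8) = ((59/4)*(-62))*5 = -1829/2*5 = -9145/2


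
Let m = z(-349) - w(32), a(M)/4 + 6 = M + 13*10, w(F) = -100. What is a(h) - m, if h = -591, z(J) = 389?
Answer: -2357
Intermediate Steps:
a(M) = 496 + 4*M (a(M) = -24 + 4*(M + 13*10) = -24 + 4*(M + 130) = -24 + 4*(130 + M) = -24 + (520 + 4*M) = 496 + 4*M)
m = 489 (m = 389 - 1*(-100) = 389 + 100 = 489)
a(h) - m = (496 + 4*(-591)) - 1*489 = (496 - 2364) - 489 = -1868 - 489 = -2357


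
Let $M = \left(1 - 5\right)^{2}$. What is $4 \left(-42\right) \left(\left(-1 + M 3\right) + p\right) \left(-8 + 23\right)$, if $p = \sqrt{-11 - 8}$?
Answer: $-118440 - 2520 i \sqrt{19} \approx -1.1844 \cdot 10^{5} - 10984.0 i$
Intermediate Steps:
$M = 16$ ($M = \left(-4\right)^{2} = 16$)
$p = i \sqrt{19}$ ($p = \sqrt{-19} = i \sqrt{19} \approx 4.3589 i$)
$4 \left(-42\right) \left(\left(-1 + M 3\right) + p\right) \left(-8 + 23\right) = 4 \left(-42\right) \left(\left(-1 + 16 \cdot 3\right) + i \sqrt{19}\right) \left(-8 + 23\right) = - 168 \left(\left(-1 + 48\right) + i \sqrt{19}\right) 15 = - 168 \left(47 + i \sqrt{19}\right) 15 = - 168 \left(705 + 15 i \sqrt{19}\right) = -118440 - 2520 i \sqrt{19}$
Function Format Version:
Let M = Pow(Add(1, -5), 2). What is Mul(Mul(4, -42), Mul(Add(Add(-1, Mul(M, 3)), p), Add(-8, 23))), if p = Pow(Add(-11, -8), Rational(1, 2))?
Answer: Add(-118440, Mul(-2520, I, Pow(19, Rational(1, 2)))) ≈ Add(-1.1844e+5, Mul(-10984., I))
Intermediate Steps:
M = 16 (M = Pow(-4, 2) = 16)
p = Mul(I, Pow(19, Rational(1, 2))) (p = Pow(-19, Rational(1, 2)) = Mul(I, Pow(19, Rational(1, 2))) ≈ Mul(4.3589, I))
Mul(Mul(4, -42), Mul(Add(Add(-1, Mul(M, 3)), p), Add(-8, 23))) = Mul(Mul(4, -42), Mul(Add(Add(-1, Mul(16, 3)), Mul(I, Pow(19, Rational(1, 2)))), Add(-8, 23))) = Mul(-168, Mul(Add(Add(-1, 48), Mul(I, Pow(19, Rational(1, 2)))), 15)) = Mul(-168, Mul(Add(47, Mul(I, Pow(19, Rational(1, 2)))), 15)) = Mul(-168, Add(705, Mul(15, I, Pow(19, Rational(1, 2))))) = Add(-118440, Mul(-2520, I, Pow(19, Rational(1, 2))))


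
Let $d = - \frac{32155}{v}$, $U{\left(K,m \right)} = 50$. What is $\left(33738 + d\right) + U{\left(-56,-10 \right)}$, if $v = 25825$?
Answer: $\frac{174508589}{5165} \approx 33787.0$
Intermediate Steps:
$d = - \frac{6431}{5165}$ ($d = - \frac{32155}{25825} = \left(-32155\right) \frac{1}{25825} = - \frac{6431}{5165} \approx -1.2451$)
$\left(33738 + d\right) + U{\left(-56,-10 \right)} = \left(33738 - \frac{6431}{5165}\right) + 50 = \frac{174250339}{5165} + 50 = \frac{174508589}{5165}$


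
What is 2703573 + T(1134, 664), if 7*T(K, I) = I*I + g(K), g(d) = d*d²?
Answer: 1477640011/7 ≈ 2.1109e+8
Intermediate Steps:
g(d) = d³
T(K, I) = I²/7 + K³/7 (T(K, I) = (I*I + K³)/7 = (I² + K³)/7 = I²/7 + K³/7)
2703573 + T(1134, 664) = 2703573 + ((⅐)*664² + (⅐)*1134³) = 2703573 + ((⅐)*440896 + (⅐)*1458274104) = 2703573 + (440896/7 + 208324872) = 2703573 + 1458715000/7 = 1477640011/7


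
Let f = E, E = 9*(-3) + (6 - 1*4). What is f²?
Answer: 625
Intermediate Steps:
E = -25 (E = -27 + (6 - 4) = -27 + 2 = -25)
f = -25
f² = (-25)² = 625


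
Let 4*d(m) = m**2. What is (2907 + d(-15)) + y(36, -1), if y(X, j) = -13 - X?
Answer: 11657/4 ≈ 2914.3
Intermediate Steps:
d(m) = m**2/4
(2907 + d(-15)) + y(36, -1) = (2907 + (1/4)*(-15)**2) + (-13 - 1*36) = (2907 + (1/4)*225) + (-13 - 36) = (2907 + 225/4) - 49 = 11853/4 - 49 = 11657/4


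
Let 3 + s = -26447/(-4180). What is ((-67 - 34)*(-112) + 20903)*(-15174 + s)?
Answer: -408572619959/836 ≈ -4.8872e+8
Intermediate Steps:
s = 13907/4180 (s = -3 - 26447/(-4180) = -3 - 26447*(-1/4180) = -3 + 26447/4180 = 13907/4180 ≈ 3.3270)
((-67 - 34)*(-112) + 20903)*(-15174 + s) = ((-67 - 34)*(-112) + 20903)*(-15174 + 13907/4180) = (-101*(-112) + 20903)*(-63413413/4180) = (11312 + 20903)*(-63413413/4180) = 32215*(-63413413/4180) = -408572619959/836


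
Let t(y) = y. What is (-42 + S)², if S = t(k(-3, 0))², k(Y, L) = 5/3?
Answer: 124609/81 ≈ 1538.4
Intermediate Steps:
k(Y, L) = 5/3 (k(Y, L) = 5*(⅓) = 5/3)
S = 25/9 (S = (5/3)² = 25/9 ≈ 2.7778)
(-42 + S)² = (-42 + 25/9)² = (-353/9)² = 124609/81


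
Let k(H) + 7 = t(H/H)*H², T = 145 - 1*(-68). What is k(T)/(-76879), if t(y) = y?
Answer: -45362/76879 ≈ -0.59004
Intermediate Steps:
T = 213 (T = 145 + 68 = 213)
k(H) = -7 + H² (k(H) = -7 + (H/H)*H² = -7 + 1*H² = -7 + H²)
k(T)/(-76879) = (-7 + 213²)/(-76879) = (-7 + 45369)*(-1/76879) = 45362*(-1/76879) = -45362/76879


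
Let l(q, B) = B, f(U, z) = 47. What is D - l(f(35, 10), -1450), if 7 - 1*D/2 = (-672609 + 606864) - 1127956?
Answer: 2388866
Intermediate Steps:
D = 2387416 (D = 14 - 2*((-672609 + 606864) - 1127956) = 14 - 2*(-65745 - 1127956) = 14 - 2*(-1193701) = 14 + 2387402 = 2387416)
D - l(f(35, 10), -1450) = 2387416 - 1*(-1450) = 2387416 + 1450 = 2388866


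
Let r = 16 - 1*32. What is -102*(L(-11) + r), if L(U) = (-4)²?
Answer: 0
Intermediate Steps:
r = -16 (r = 16 - 32 = -16)
L(U) = 16
-102*(L(-11) + r) = -102*(16 - 16) = -102*0 = 0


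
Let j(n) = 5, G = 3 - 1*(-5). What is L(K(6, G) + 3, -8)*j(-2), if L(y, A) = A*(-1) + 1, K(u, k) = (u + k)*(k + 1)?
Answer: 45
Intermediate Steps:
G = 8 (G = 3 + 5 = 8)
K(u, k) = (1 + k)*(k + u) (K(u, k) = (k + u)*(1 + k) = (1 + k)*(k + u))
L(y, A) = 1 - A (L(y, A) = -A + 1 = 1 - A)
L(K(6, G) + 3, -8)*j(-2) = (1 - 1*(-8))*5 = (1 + 8)*5 = 9*5 = 45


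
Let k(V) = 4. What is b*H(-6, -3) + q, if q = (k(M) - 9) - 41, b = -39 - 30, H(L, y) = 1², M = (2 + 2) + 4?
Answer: -115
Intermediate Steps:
M = 8 (M = 4 + 4 = 8)
H(L, y) = 1
b = -69
q = -46 (q = (4 - 9) - 41 = -5 - 41 = -46)
b*H(-6, -3) + q = -69*1 - 46 = -69 - 46 = -115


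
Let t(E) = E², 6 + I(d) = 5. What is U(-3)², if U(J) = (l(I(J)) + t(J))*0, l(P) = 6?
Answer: 0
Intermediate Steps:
I(d) = -1 (I(d) = -6 + 5 = -1)
U(J) = 0 (U(J) = (6 + J²)*0 = 0)
U(-3)² = 0² = 0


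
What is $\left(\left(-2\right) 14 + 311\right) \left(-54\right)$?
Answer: $-15282$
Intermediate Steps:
$\left(\left(-2\right) 14 + 311\right) \left(-54\right) = \left(-28 + 311\right) \left(-54\right) = 283 \left(-54\right) = -15282$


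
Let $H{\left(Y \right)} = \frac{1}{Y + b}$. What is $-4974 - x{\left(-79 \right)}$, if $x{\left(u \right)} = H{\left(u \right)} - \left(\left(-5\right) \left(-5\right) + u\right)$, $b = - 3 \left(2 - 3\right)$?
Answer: $- \frac{382127}{76} \approx -5028.0$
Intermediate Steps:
$b = 3$ ($b = \left(-3\right) \left(-1\right) = 3$)
$H{\left(Y \right)} = \frac{1}{3 + Y}$ ($H{\left(Y \right)} = \frac{1}{Y + 3} = \frac{1}{3 + Y}$)
$x{\left(u \right)} = -25 + \frac{1}{3 + u} - u$ ($x{\left(u \right)} = \frac{1}{3 + u} - \left(\left(-5\right) \left(-5\right) + u\right) = \frac{1}{3 + u} - \left(25 + u\right) = -25 + \frac{1}{3 + u} - u$)
$-4974 - x{\left(-79 \right)} = -4974 - \frac{1 - \left(3 - 79\right) \left(25 - 79\right)}{3 - 79} = -4974 - \frac{1 - \left(-76\right) \left(-54\right)}{-76} = -4974 - - \frac{1 - 4104}{76} = -4974 - \left(- \frac{1}{76}\right) \left(-4103\right) = -4974 - \frac{4103}{76} = - \frac{382127}{76}$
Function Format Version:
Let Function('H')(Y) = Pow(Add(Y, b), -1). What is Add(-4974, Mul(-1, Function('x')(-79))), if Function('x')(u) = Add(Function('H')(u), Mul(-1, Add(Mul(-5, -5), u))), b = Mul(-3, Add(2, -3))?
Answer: Rational(-382127, 76) ≈ -5028.0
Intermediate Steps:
b = 3 (b = Mul(-3, -1) = 3)
Function('H')(Y) = Pow(Add(3, Y), -1) (Function('H')(Y) = Pow(Add(Y, 3), -1) = Pow(Add(3, Y), -1))
Function('x')(u) = Add(-25, Pow(Add(3, u), -1), Mul(-1, u)) (Function('x')(u) = Add(Pow(Add(3, u), -1), Mul(-1, Add(Mul(-5, -5), u))) = Add(Pow(Add(3, u), -1), Mul(-1, Add(25, u))) = Add(Pow(Add(3, u), -1), Add(-25, Mul(-1, u))) = Add(-25, Pow(Add(3, u), -1), Mul(-1, u)))
Add(-4974, Mul(-1, Function('x')(-79))) = Add(-4974, Mul(-1, Mul(Pow(Add(3, -79), -1), Add(1, Mul(-1, Add(3, -79), Add(25, -79)))))) = Add(-4974, Mul(-1, Mul(Pow(-76, -1), Add(1, Mul(-1, -76, -54))))) = Add(-4974, Mul(-1, Mul(Rational(-1, 76), Add(1, -4104)))) = Add(-4974, Mul(-1, Mul(Rational(-1, 76), -4103))) = Add(-4974, Mul(-1, Rational(4103, 76))) = Add(-4974, Rational(-4103, 76)) = Rational(-382127, 76)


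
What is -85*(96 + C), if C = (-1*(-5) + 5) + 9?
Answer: -9775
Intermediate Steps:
C = 19 (C = (5 + 5) + 9 = 10 + 9 = 19)
-85*(96 + C) = -85*(96 + 19) = -85*115 = -9775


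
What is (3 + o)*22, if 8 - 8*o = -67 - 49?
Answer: 407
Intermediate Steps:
o = 31/2 (o = 1 - (-67 - 49)/8 = 1 - ⅛*(-116) = 1 + 29/2 = 31/2 ≈ 15.500)
(3 + o)*22 = (3 + 31/2)*22 = (37/2)*22 = 407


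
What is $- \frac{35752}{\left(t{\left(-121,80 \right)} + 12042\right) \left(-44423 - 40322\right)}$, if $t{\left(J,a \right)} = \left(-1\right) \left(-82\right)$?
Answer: $\frac{8938}{256862095} \approx 3.4797 \cdot 10^{-5}$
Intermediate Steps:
$t{\left(J,a \right)} = 82$
$- \frac{35752}{\left(t{\left(-121,80 \right)} + 12042\right) \left(-44423 - 40322\right)} = - \frac{35752}{\left(82 + 12042\right) \left(-44423 - 40322\right)} = - \frac{35752}{12124 \left(-84745\right)} = - \frac{35752}{-1027448380} = \left(-35752\right) \left(- \frac{1}{1027448380}\right) = \frac{8938}{256862095}$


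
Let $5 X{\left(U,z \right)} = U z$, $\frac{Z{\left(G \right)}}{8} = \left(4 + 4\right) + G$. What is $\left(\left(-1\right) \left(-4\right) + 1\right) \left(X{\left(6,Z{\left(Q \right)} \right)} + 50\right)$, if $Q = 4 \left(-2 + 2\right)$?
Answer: $634$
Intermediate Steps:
$Q = 0$ ($Q = 4 \cdot 0 = 0$)
$Z{\left(G \right)} = 64 + 8 G$ ($Z{\left(G \right)} = 8 \left(\left(4 + 4\right) + G\right) = 8 \left(8 + G\right) = 64 + 8 G$)
$X{\left(U,z \right)} = \frac{U z}{5}$
$\left(\left(-1\right) \left(-4\right) + 1\right) \left(X{\left(6,Z{\left(Q \right)} \right)} + 50\right) = \left(\left(-1\right) \left(-4\right) + 1\right) \left(\frac{1}{5} \cdot 6 \left(64 + 8 \cdot 0\right) + 50\right) = \left(4 + 1\right) \left(\frac{1}{5} \cdot 6 \left(64 + 0\right) + 50\right) = 5 \left(\frac{1}{5} \cdot 6 \cdot 64 + 50\right) = 5 \left(\frac{384}{5} + 50\right) = 5 \cdot \frac{634}{5} = 634$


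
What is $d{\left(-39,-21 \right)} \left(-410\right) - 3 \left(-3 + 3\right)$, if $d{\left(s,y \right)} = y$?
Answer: $8610$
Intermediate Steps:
$d{\left(-39,-21 \right)} \left(-410\right) - 3 \left(-3 + 3\right) = \left(-21\right) \left(-410\right) - 3 \left(-3 + 3\right) = 8610 - 0 = 8610 + 0 = 8610$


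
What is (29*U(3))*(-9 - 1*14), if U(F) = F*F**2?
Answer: -18009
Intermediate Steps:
U(F) = F**3
(29*U(3))*(-9 - 1*14) = (29*3**3)*(-9 - 1*14) = (29*27)*(-9 - 14) = 783*(-23) = -18009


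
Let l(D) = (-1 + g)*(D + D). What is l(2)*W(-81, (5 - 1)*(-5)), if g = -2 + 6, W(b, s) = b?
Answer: -972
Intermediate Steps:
g = 4
l(D) = 6*D (l(D) = (-1 + 4)*(D + D) = 3*(2*D) = 6*D)
l(2)*W(-81, (5 - 1)*(-5)) = (6*2)*(-81) = 12*(-81) = -972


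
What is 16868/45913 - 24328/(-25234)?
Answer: 771309288/579284321 ≈ 1.3315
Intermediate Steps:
16868/45913 - 24328/(-25234) = 16868*(1/45913) - 24328*(-1/25234) = 16868/45913 + 12164/12617 = 771309288/579284321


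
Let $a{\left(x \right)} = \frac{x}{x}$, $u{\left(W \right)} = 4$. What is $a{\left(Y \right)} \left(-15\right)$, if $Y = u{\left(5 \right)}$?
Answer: $-15$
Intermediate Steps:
$Y = 4$
$a{\left(x \right)} = 1$
$a{\left(Y \right)} \left(-15\right) = 1 \left(-15\right) = -15$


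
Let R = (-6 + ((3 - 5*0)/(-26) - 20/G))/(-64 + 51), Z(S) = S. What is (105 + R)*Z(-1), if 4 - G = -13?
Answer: -606553/5746 ≈ -105.56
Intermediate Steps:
G = 17 (G = 4 - 1*(-13) = 4 + 13 = 17)
R = 3223/5746 (R = (-6 + ((3 - 5*0)/(-26) - 20/17))/(-64 + 51) = (-6 + ((3 + 0)*(-1/26) - 20*1/17))/(-13) = (-6 + (3*(-1/26) - 20/17))*(-1/13) = (-6 + (-3/26 - 20/17))*(-1/13) = (-6 - 571/442)*(-1/13) = -3223/442*(-1/13) = 3223/5746 ≈ 0.56091)
(105 + R)*Z(-1) = (105 + 3223/5746)*(-1) = (606553/5746)*(-1) = -606553/5746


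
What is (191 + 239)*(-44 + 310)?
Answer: 114380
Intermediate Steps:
(191 + 239)*(-44 + 310) = 430*266 = 114380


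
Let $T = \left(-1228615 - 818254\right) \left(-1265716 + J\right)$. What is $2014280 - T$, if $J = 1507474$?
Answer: $494848969982$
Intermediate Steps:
$T = -494846955702$ ($T = \left(-1228615 - 818254\right) \left(-1265716 + 1507474\right) = \left(-2046869\right) 241758 = -494846955702$)
$2014280 - T = 2014280 - -494846955702 = 2014280 + 494846955702 = 494848969982$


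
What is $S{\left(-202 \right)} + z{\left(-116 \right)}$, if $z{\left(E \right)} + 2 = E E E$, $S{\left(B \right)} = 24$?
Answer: $-1560874$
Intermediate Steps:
$z{\left(E \right)} = -2 + E^{3}$ ($z{\left(E \right)} = -2 + E E E = -2 + E^{2} E = -2 + E^{3}$)
$S{\left(-202 \right)} + z{\left(-116 \right)} = 24 + \left(-2 + \left(-116\right)^{3}\right) = 24 - 1560898 = -1560874$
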